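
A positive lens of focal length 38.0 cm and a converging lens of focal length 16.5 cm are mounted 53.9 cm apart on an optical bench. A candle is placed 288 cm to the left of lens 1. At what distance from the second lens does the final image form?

26.2 cm

Lens 1: 1/d_i1 = 1/f₁ − 1/d_o1 = 1/(38.0) − 1/(288) = 0.02284, so d_i1 = 43.78 cm.
The intermediate image is 43.78 cm to the right of lens 1, which is 53.9 − (43.78) = 10.12 cm to the left of lens 2, so d_o2 = +10.12 cm.
Lens 2: 1/d_i2 = 1/f₂ − 1/d_o2 = 1/(16.5) − 1/(10.12) = -0.03821, so d_i2 = -26.2 cm.
The final image is virtual, 26.2 cm to the left of lens 2 (overall magnification ≈ -0.39).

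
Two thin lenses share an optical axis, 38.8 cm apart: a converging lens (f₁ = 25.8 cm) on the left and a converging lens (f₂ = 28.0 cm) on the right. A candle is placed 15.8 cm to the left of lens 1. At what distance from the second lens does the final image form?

43.2 cm

Lens 1: 1/d_i1 = 1/f₁ − 1/d_o1 = 1/(25.8) − 1/(15.8) = -0.02453, so d_i1 = -40.76 cm.
The intermediate image is 40.76 cm to the left of lens 1 (virtual), which is 38.8 − (-40.76) = 79.56 cm to the left of lens 2, so d_o2 = +79.56 cm.
Lens 2: 1/d_i2 = 1/f₂ − 1/d_o2 = 1/(28.0) − 1/(79.56) = 0.02315, so d_i2 = 43.2 cm.
The final image is real, 43.2 cm to the right of lens 2 (overall magnification ≈ -1.4).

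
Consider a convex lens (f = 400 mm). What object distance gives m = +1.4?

m = −d_i/d_o ⇒ d_i = −m·d_o.
1/f = 1/d_o + 1/d_i = 1/d_o − 1/(m·d_o) = (1 − 1/m)/d_o, so d_o = f(1 − 1/m) = (400.0)(1 − 1/(+1.4)) = 114 mm.

114 mm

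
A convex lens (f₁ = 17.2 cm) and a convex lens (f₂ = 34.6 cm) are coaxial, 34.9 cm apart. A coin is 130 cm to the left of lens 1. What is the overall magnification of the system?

Lens 1: 1/d_i1 = 1/(17.2) − 1/(130) = 0.05045, so d_i1 = 19.82 cm; m₁ = −d_i1/d_o1 = -0.1525.
d_o2 = 34.9 − (19.82) = 15.08 cm.
Lens 2: 1/d_i2 = 1/(34.6) − 1/(15.08) = -0.03741, so d_i2 = -26.73 cm; m₂ = −d_i2/d_o2 = +1.773.
m = m₁·m₂ = (-0.1525)(+1.773) = -0.270.

m = -0.270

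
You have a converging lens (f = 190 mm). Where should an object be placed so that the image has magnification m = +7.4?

m = −d_i/d_o ⇒ d_i = −m·d_o.
1/f = 1/d_o + 1/d_i = 1/d_o − 1/(m·d_o) = (1 − 1/m)/d_o, so d_o = f(1 − 1/m) = (190.0)(1 − 1/(+7.4)) = 164 mm.

164 mm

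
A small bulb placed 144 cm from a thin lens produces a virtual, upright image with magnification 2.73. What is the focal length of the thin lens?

f = 227 cm (converging)

m = −d_i/d_o ⇒ d_i = −m·d_o = −(+2.73)·(144) = -393.1 cm.
1/f = 1/d_o + 1/d_i = 1/(144) + 1/(-393.1) = 0.004401, so f = 227 cm.
Since f is positive, the thin lens is converging.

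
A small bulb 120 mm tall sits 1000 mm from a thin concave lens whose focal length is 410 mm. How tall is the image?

34.9 mm

For a concave lens, f = -410 mm.
1/d_i = 1/f − 1/d_o = 1/(-410.0) − 1/(1000) = -0.003439, so d_i = -290.8 mm.
m = −d_i/d_o = +0.2908.
|h_i| = |m|·h_o = 0.2908 × 120 = 34.9 mm. The image is virtual, upright and reduced, on the same side as the object.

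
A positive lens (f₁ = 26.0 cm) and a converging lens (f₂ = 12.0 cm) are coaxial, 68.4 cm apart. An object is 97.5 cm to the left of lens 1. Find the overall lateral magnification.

Lens 1: 1/d_i1 = 1/(26.0) − 1/(97.5) = 0.02821, so d_i1 = 35.45 cm; m₁ = −d_i1/d_o1 = -0.3636.
d_o2 = 68.4 − (35.45) = 32.95 cm.
Lens 2: 1/d_i2 = 1/(12.0) − 1/(32.95) = 0.05298, so d_i2 = 18.87 cm; m₂ = −d_i2/d_o2 = -0.5728.
m = m₁·m₂ = (-0.3636)(-0.5728) = +0.208.

m = +0.208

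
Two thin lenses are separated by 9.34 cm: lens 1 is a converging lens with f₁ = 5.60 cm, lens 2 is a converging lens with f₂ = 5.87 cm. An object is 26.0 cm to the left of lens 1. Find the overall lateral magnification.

m = -0.439

Lens 1: 1/d_i1 = 1/(5.60) − 1/(26.0) = 0.1401, so d_i1 = 7.137 cm; m₁ = −d_i1/d_o1 = -0.2745.
d_o2 = 9.34 − (7.137) = 2.203 cm.
Lens 2: 1/d_i2 = 1/(5.87) − 1/(2.203) = -0.2836, so d_i2 = -3.526 cm; m₂ = −d_i2/d_o2 = +1.601.
m = m₁·m₂ = (-0.2745)(+1.601) = -0.439.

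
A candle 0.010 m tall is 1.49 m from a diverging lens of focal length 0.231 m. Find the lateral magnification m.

m = +0.134

For a diverging lens, f = -0.231 m.
1/d_i = 1/f − 1/d_o = 1/(-0.2310) − 1/(1.49) = -5.000, so d_i = -0.2000 m.
m = −d_i/d_o = −(-0.2000)/(1.49) = +0.134.
The image is virtual, upright and reduced, on the same side as the object.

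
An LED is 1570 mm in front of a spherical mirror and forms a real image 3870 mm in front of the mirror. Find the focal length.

Real image ⇒ d_i = +3870 mm.
1/f = 1/d_o + 1/d_i = 1/(1570) + 1/(3870) = 0.0008953, so f = 1120 mm.
Since f is positive, the spherical mirror is concave.

f = 1120 mm (concave)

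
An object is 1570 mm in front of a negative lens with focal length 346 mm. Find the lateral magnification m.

For a negative lens, f = -346 mm.
1/d_i = 1/f − 1/d_o = 1/(-346.0) − 1/(1570) = -0.003527, so d_i = -283.5 mm.
m = −d_i/d_o = −(-283.5)/(1570) = +0.181.
The image is virtual, upright and reduced, on the same side as the object.

m = +0.181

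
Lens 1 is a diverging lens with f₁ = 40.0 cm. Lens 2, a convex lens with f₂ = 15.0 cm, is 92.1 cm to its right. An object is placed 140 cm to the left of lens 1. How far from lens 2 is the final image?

17.1 cm

Lens 1 is diverging, so f₁ = −40.0 cm.
Lens 1: 1/d_i1 = 1/f₁ − 1/d_o1 = 1/(-40.0) − 1/(140) = -0.03214, so d_i1 = -31.11 cm.
The intermediate image is 31.11 cm to the left of lens 1 (virtual), which is 92.1 − (-31.11) = 123.2 cm to the left of lens 2, so d_o2 = +123.2 cm.
Lens 2: 1/d_i2 = 1/f₂ − 1/d_o2 = 1/(15.0) − 1/(123.2) = 0.05855, so d_i2 = 17.1 cm.
The final image is real, 17.1 cm to the right of lens 2 (overall magnification ≈ -0.031).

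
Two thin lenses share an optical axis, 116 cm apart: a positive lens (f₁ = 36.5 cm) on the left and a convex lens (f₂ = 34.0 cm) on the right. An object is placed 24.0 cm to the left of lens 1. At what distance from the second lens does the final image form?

41.6 cm

Lens 1: 1/d_i1 = 1/f₁ − 1/d_o1 = 1/(36.5) − 1/(24.0) = -0.01427, so d_i1 = -70.08 cm.
The intermediate image is 70.08 cm to the left of lens 1 (virtual), which is 116 − (-70.08) = 186.1 cm to the left of lens 2, so d_o2 = +186.1 cm.
Lens 2: 1/d_i2 = 1/f₂ − 1/d_o2 = 1/(34.0) − 1/(186.1) = 0.02404, so d_i2 = 41.6 cm.
The final image is real, 41.6 cm to the right of lens 2 (overall magnification ≈ -0.65).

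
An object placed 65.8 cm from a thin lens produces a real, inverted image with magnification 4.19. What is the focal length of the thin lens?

m = −d_i/d_o ⇒ d_i = −m·d_o = −(-4.19)·(65.8) = 275.7 cm.
1/f = 1/d_o + 1/d_i = 1/(65.8) + 1/(275.7) = 0.01882, so f = 53.1 cm.
Since f is positive, the thin lens is converging.

f = 53.1 cm (converging)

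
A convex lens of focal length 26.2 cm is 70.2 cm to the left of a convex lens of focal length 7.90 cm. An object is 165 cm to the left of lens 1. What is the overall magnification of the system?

m = +0.0479

Lens 1: 1/d_i1 = 1/(26.2) − 1/(165) = 0.03211, so d_i1 = 31.15 cm; m₁ = −d_i1/d_o1 = -0.1888.
d_o2 = 70.2 − (31.15) = 39.05 cm.
Lens 2: 1/d_i2 = 1/(7.90) − 1/(39.05) = 0.1010, so d_i2 = 9.904 cm; m₂ = −d_i2/d_o2 = -0.2536.
m = m₁·m₂ = (-0.1888)(-0.2536) = +0.0479.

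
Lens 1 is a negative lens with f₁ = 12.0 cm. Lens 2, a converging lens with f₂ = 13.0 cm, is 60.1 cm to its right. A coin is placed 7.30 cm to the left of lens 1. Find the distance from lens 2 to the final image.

16.3 cm

Lens 1 is diverging, so f₁ = −12.0 cm.
Lens 1: 1/d_i1 = 1/f₁ − 1/d_o1 = 1/(-12.0) − 1/(7.30) = -0.2203, so d_i1 = -4.539 cm.
The intermediate image is 4.539 cm to the left of lens 1 (virtual), which is 60.1 − (-4.539) = 64.64 cm to the left of lens 2, so d_o2 = +64.64 cm.
Lens 2: 1/d_i2 = 1/f₂ − 1/d_o2 = 1/(13.0) − 1/(64.64) = 0.06145, so d_i2 = 16.3 cm.
The final image is real, 16.3 cm to the right of lens 2 (overall magnification ≈ -0.16).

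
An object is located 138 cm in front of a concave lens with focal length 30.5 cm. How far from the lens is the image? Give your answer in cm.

For a concave lens, f = -30.5 cm.
Thin-lens equation: 1/s_i = 1/f − 1/s_o = 1/(-30.50) − 1/(138) = -0.03279 − 0.007246 = -0.04003, so s_i = -25.0 cm.
The image is virtual, upright and reduced, on the same side as the object.

25.0 cm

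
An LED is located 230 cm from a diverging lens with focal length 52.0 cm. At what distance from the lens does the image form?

For a diverging lens, f = -52.0 cm.
Thin-lens equation: 1/q = 1/f − 1/p = 1/(-52.00) − 1/(230) = -0.01923 − 0.004348 = -0.02358, so q = -42.4 cm.
The image is virtual, upright and reduced, on the same side as the object.

42.4 cm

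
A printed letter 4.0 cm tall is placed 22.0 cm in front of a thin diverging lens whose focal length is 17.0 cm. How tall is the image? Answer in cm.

For a diverging lens, f = -17.0 cm.
1/d_i = 1/f − 1/d_o = 1/(-17.00) − 1/(22.0) = -0.1043, so d_i = -9.590 cm.
m = −d_i/d_o = +0.4359.
|h_i| = |m|·h_o = 0.4359 × 4.0 = 1.74 cm. The image is virtual, upright and reduced, on the same side as the object.

1.74 cm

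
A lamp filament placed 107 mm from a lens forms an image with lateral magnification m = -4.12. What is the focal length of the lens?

m = −d_i/d_o ⇒ d_i = −m·d_o = −(-4.12)·(107) = 440.8 mm.
1/f = 1/d_o + 1/d_i = 1/(107) + 1/(440.8) = 0.01161, so f = 86.1 mm.
Since f is positive, the lens is converging.

f = 86.1 mm (converging)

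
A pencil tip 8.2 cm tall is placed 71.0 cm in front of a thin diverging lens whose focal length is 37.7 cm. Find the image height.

2.84 cm

For a diverging lens, f = -37.7 cm.
1/d_i = 1/f − 1/d_o = 1/(-37.70) − 1/(71.0) = -0.04061, so d_i = -24.62 cm.
m = −d_i/d_o = +0.3468.
|h_i| = |m|·h_o = 0.3468 × 8.2 = 2.84 cm. The image is virtual, upright and reduced, on the same side as the object.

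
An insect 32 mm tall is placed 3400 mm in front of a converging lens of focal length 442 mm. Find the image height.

4.78 mm

1/d_i = 1/f − 1/d_o = 1/(442.0) − 1/(3400) = 0.001968, so d_i = 508.0 mm.
m = −d_i/d_o = -0.1494.
|h_i| = |m|·h_o = 0.1494 × 32 = 4.78 mm. The image is real, inverted and reduced, on the far side of the lens.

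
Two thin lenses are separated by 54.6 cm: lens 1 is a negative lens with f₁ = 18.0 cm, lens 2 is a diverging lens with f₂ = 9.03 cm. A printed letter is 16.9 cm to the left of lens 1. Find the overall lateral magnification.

f₁ = −18.0 cm (diverging).
Lens 1: 1/d_i1 = 1/(-18.0) − 1/(16.9) = -0.1147, so d_i1 = -8.716 cm; m₁ = −d_i1/d_o1 = +0.5157.
d_o2 = 54.6 − (-8.716) = 63.32 cm.
f₂ = −9.03 cm (diverging).
Lens 2: 1/d_i2 = 1/(-9.03) − 1/(63.32) = -0.1265, so d_i2 = -7.903 cm; m₂ = −d_i2/d_o2 = +0.1248.
m = m₁·m₂ = (+0.5157)(+0.1248) = +0.0644.

m = +0.0644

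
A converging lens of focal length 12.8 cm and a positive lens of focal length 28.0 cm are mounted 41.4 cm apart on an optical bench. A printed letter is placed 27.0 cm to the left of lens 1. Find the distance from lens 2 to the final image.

Lens 1: 1/d_i1 = 1/f₁ − 1/d_o1 = 1/(12.8) − 1/(27.0) = 0.04109, so d_i1 = 24.34 cm.
The intermediate image is 24.34 cm to the right of lens 1, which is 41.4 − (24.34) = 17.06 cm to the left of lens 2, so d_o2 = +17.06 cm.
Lens 2: 1/d_i2 = 1/f₂ − 1/d_o2 = 1/(28.0) − 1/(17.06) = -0.02290, so d_i2 = -43.7 cm.
The final image is virtual, 43.7 cm to the left of lens 2 (overall magnification ≈ -2.3).

43.7 cm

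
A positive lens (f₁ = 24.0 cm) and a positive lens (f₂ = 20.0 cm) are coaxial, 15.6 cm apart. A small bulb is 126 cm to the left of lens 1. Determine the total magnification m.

m = -0.138

Lens 1: 1/d_i1 = 1/(24.0) − 1/(126) = 0.03373, so d_i1 = 29.65 cm; m₁ = −d_i1/d_o1 = -0.2353.
d_o2 = 15.6 − (29.65) = -14.05 cm (virtual object).
Lens 2: 1/d_i2 = 1/(20.0) − 1/(-14.05) = 0.1212, so d_i2 = 8.253 cm; m₂ = −d_i2/d_o2 = +0.5874.
m = m₁·m₂ = (-0.2353)(+0.5874) = -0.138.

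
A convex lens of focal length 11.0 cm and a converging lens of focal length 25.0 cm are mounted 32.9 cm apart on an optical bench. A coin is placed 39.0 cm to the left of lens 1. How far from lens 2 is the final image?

Lens 1: 1/d_i1 = 1/f₁ − 1/d_o1 = 1/(11.0) − 1/(39.0) = 0.06527, so d_i1 = 15.32 cm.
The intermediate image is 15.32 cm to the right of lens 1, which is 32.9 − (15.32) = 17.58 cm to the left of lens 2, so d_o2 = +17.58 cm.
Lens 2: 1/d_i2 = 1/f₂ − 1/d_o2 = 1/(25.0) − 1/(17.58) = -0.01688, so d_i2 = -59.2 cm.
The final image is virtual, 59.2 cm to the left of lens 2 (overall magnification ≈ -1.3).

59.2 cm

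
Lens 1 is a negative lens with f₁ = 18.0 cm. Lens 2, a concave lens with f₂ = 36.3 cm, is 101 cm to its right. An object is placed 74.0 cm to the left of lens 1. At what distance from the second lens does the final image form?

27.6 cm

Lens 1 is diverging, so f₁ = −18.0 cm.
Lens 1: 1/d_i1 = 1/f₁ − 1/d_o1 = 1/(-18.0) − 1/(74.0) = -0.06907, so d_i1 = -14.48 cm.
The intermediate image is 14.48 cm to the left of lens 1 (virtual), which is 101 − (-14.48) = 115.5 cm to the left of lens 2, so d_o2 = +115.5 cm.
Lens 2 is diverging, so f₂ = −36.3 cm.
Lens 2: 1/d_i2 = 1/f₂ − 1/d_o2 = 1/(-36.3) − 1/(115.5) = -0.03621, so d_i2 = -27.6 cm.
The final image is virtual, 27.6 cm to the left of lens 2 (overall magnification ≈ 0.047).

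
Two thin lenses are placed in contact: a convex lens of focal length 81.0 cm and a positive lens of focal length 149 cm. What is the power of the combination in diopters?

P₁ = 1/f₁ = 1/(0.810 m) = +1.235 D; P₂ = 1/f₂ = 1/(1.49 m) = +0.6711 D.
For thin lenses in contact, P = P₁ + P₂ = (+1.235) + (+0.6711) = +1.91 D.

P = +1.91 D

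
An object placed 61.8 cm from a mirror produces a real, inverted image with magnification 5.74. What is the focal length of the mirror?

m = −d_i/d_o ⇒ d_i = −m·d_o = −(-5.74)·(61.8) = 354.7 cm.
1/f = 1/d_o + 1/d_i = 1/(61.8) + 1/(354.7) = 0.01900, so f = 52.6 cm.
Since f is positive, the mirror is concave.

f = 52.6 cm (concave)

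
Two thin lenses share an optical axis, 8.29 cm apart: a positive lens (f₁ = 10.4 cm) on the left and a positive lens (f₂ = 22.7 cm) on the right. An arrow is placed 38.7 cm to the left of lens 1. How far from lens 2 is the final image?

Lens 1: 1/d_i1 = 1/f₁ − 1/d_o1 = 1/(10.4) − 1/(38.7) = 0.07031, so d_i1 = 14.22 cm.
The intermediate image is 14.22 cm to the right of lens 1, which lies 5.930 cm to the right of lens 2 — a virtual object — so d_o2 = −5.930 cm.
Lens 2: 1/d_i2 = 1/f₂ − 1/d_o2 = 1/(22.7) − 1/(-5.930) = 0.2127, so d_i2 = 4.70 cm.
The final image is real, 4.70 cm to the right of lens 2 (overall magnification ≈ -0.29).

4.70 cm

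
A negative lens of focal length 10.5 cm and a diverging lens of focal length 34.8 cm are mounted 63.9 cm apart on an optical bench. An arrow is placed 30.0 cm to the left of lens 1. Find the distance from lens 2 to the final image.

Lens 1 is diverging, so f₁ = −10.5 cm.
Lens 1: 1/d_i1 = 1/f₁ − 1/d_o1 = 1/(-10.5) − 1/(30.0) = -0.1286, so d_i1 = -7.778 cm.
The intermediate image is 7.778 cm to the left of lens 1 (virtual), which is 63.9 − (-7.778) = 71.68 cm to the left of lens 2, so d_o2 = +71.68 cm.
Lens 2 is diverging, so f₂ = −34.8 cm.
Lens 2: 1/d_i2 = 1/f₂ − 1/d_o2 = 1/(-34.8) − 1/(71.68) = -0.04269, so d_i2 = -23.4 cm.
The final image is virtual, 23.4 cm to the left of lens 2 (overall magnification ≈ 0.085).

23.4 cm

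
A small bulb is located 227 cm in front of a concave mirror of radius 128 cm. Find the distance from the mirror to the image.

f = R/2 = 128/2 = 64.00 cm.
Mirror equation: 1/d_i = 1/f − 1/d_o = 1/(64.00) − 1/(227) = 0.01562 − 0.004405 = 0.01122, so d_i = 89.1 cm.
The image is real, inverted and reduced, in front of the mirror.

89.1 cm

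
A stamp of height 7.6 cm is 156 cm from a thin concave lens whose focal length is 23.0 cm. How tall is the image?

For a concave lens, f = -23.0 cm.
1/d_i = 1/f − 1/d_o = 1/(-23.00) − 1/(156) = -0.04989, so d_i = -20.04 cm.
m = −d_i/d_o = +0.1285.
|h_i| = |m|·h_o = 0.1285 × 7.6 = 0.977 cm. The image is virtual, upright and reduced, on the same side as the object.

0.977 cm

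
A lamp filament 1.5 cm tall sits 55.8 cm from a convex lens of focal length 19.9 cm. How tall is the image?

0.831 cm

1/d_i = 1/f − 1/d_o = 1/(19.90) − 1/(55.8) = 0.03233, so d_i = 30.93 cm.
m = −d_i/d_o = -0.5543.
|h_i| = |m|·h_o = 0.5543 × 1.5 = 0.831 cm. The image is real, inverted and reduced, on the far side of the lens.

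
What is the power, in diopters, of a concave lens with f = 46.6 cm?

For a concave lens, f = −46.6 cm.
f = -46.6 cm = -0.466 m.
P = 1/f = 1/(-0.466 m) = -2.15 D.

P = -2.15 D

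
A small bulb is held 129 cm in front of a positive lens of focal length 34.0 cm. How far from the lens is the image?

46.2 cm

Lens equation: 1/s_i = 1/f − 1/s_o = 1/(34.00) − 1/(129) = 0.02941 − 0.007752 = 0.02166, so s_i = 46.2 cm.
The image is real, inverted and reduced, on the far side of the lens.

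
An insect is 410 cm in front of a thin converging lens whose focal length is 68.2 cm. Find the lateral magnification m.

1/d_i = 1/f − 1/d_o = 1/(68.20) − 1/(410) = 0.01222, so d_i = 81.81 cm.
m = −d_i/d_o = −(81.81)/(410) = -0.200.
The image is real, inverted and reduced, on the far side of the lens.

m = -0.200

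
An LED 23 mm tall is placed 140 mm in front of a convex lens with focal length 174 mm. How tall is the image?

118 mm

1/d_i = 1/f − 1/d_o = 1/(174.0) − 1/(140) = -0.001396, so d_i = -716.5 mm.
m = −d_i/d_o = +5.118.
|h_i| = |m|·h_o = 5.118 × 23 = 118 mm. The image is virtual, upright and enlarged, on the same side as the object.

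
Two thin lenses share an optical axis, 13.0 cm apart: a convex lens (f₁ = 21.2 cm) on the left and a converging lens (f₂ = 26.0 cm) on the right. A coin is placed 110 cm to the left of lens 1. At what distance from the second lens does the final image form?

8.78 cm

Lens 1: 1/d_i1 = 1/f₁ − 1/d_o1 = 1/(21.2) − 1/(110) = 0.03808, so d_i1 = 26.26 cm.
The intermediate image is 26.26 cm to the right of lens 1, which lies 13.26 cm to the right of lens 2 — a virtual object — so d_o2 = −13.26 cm.
Lens 2: 1/d_i2 = 1/f₂ − 1/d_o2 = 1/(26.0) − 1/(-13.26) = 0.1139, so d_i2 = 8.78 cm.
The final image is real, 8.78 cm to the right of lens 2 (overall magnification ≈ -0.16).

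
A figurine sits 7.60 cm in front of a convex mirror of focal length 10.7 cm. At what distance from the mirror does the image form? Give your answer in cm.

4.44 cm

For a convex mirror, f = -10.7 cm.
Mirror equation: 1/s_i = 1/f − 1/s_o = 1/(-10.70) − 1/(7.60) = -0.09346 − 0.1316 = -0.2250, so s_i = -4.44 cm.
The image is virtual, upright and reduced, behind the mirror.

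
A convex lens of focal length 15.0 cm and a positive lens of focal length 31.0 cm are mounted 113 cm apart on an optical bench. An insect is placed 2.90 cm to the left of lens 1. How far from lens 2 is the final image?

42.2 cm

Lens 1: 1/d_i1 = 1/f₁ − 1/d_o1 = 1/(15.0) − 1/(2.90) = -0.2782, so d_i1 = -3.595 cm.
The intermediate image is 3.595 cm to the left of lens 1 (virtual), which is 113 − (-3.595) = 116.6 cm to the left of lens 2, so d_o2 = +116.6 cm.
Lens 2: 1/d_i2 = 1/f₂ − 1/d_o2 = 1/(31.0) − 1/(116.6) = 0.02368, so d_i2 = 42.2 cm.
The final image is real, 42.2 cm to the right of lens 2 (overall magnification ≈ -0.45).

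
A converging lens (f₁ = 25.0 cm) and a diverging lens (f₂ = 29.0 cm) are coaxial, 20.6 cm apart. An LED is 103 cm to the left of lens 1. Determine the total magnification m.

m = -0.560

Lens 1: 1/d_i1 = 1/(25.0) − 1/(103) = 0.03029, so d_i1 = 33.01 cm; m₁ = −d_i1/d_o1 = -0.3205.
d_o2 = 20.6 − (33.01) = -12.41 cm (virtual object).
f₂ = −29.0 cm (diverging).
Lens 2: 1/d_i2 = 1/(-29.0) − 1/(-12.41) = 0.04610, so d_i2 = 21.69 cm; m₂ = −d_i2/d_o2 = +1.748.
m = m₁·m₂ = (-0.3205)(+1.748) = -0.560.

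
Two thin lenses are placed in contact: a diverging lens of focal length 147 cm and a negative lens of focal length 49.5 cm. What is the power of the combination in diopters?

P = -2.70 D

P₁ = 1/f₁ = 1/(-1.47 m) = -0.6803 D; P₂ = 1/f₂ = 1/(-0.495 m) = -2.020 D.
For thin lenses in contact, P = P₁ + P₂ = (-0.6803) + (-2.020) = -2.70 D.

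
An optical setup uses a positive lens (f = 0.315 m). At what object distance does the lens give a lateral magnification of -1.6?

m = −d_i/d_o ⇒ d_i = −m·d_o.
1/f = 1/d_o + 1/d_i = 1/d_o − 1/(m·d_o) = (1 − 1/m)/d_o, so d_o = f(1 − 1/m) = (0.3150)(1 − 1/(-1.6)) = 0.512 m.

0.512 m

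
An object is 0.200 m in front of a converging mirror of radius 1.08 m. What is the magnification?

f = R/2 = 1.08/2 = 0.5400 m.
1/d_i = 1/f − 1/d_o = 1/(0.5400) − 1/(0.200) = -3.148, so d_i = -0.3176 m.
m = −d_i/d_o = −(-0.3176)/(0.200) = +1.59.
The image is virtual, upright and enlarged, behind the mirror.

m = +1.59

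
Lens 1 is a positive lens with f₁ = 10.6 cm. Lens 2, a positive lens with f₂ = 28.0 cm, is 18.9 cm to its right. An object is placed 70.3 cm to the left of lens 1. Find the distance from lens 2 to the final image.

Lens 1: 1/d_i1 = 1/f₁ − 1/d_o1 = 1/(10.6) − 1/(70.3) = 0.08011, so d_i1 = 12.48 cm.
The intermediate image is 12.48 cm to the right of lens 1, which is 18.9 − (12.48) = 6.420 cm to the left of lens 2, so d_o2 = +6.420 cm.
Lens 2: 1/d_i2 = 1/f₂ − 1/d_o2 = 1/(28.0) − 1/(6.420) = -0.1200, so d_i2 = -8.33 cm.
The final image is virtual, 8.33 cm to the left of lens 2 (overall magnification ≈ -0.23).

8.33 cm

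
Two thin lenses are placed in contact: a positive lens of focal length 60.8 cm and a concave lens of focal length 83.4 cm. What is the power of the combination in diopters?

P = +0.446 D

P₁ = 1/f₁ = 1/(0.608 m) = +1.645 D; P₂ = 1/f₂ = 1/(-0.834 m) = -1.199 D.
For thin lenses in contact, P = P₁ + P₂ = (+1.645) + (-1.199) = +0.446 D.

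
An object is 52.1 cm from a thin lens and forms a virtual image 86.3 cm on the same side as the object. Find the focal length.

Virtual image ⇒ d_i = −86.3 cm.
1/f = 1/d_o + 1/d_i = 1/(52.1) + 1/(-86.3) = 0.007606, so f = 131 cm.
Since f is positive, the thin lens is converging.

f = 131 cm (converging)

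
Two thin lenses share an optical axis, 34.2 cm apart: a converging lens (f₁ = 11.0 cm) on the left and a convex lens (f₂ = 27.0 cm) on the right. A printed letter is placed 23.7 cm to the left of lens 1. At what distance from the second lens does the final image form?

Lens 1: 1/d_i1 = 1/f₁ − 1/d_o1 = 1/(11.0) − 1/(23.7) = 0.04871, so d_i1 = 20.53 cm.
The intermediate image is 20.53 cm to the right of lens 1, which is 34.2 − (20.53) = 13.67 cm to the left of lens 2, so d_o2 = +13.67 cm.
Lens 2: 1/d_i2 = 1/f₂ − 1/d_o2 = 1/(27.0) − 1/(13.67) = -0.03612, so d_i2 = -27.7 cm.
The final image is virtual, 27.7 cm to the left of lens 2 (overall magnification ≈ -1.8).

27.7 cm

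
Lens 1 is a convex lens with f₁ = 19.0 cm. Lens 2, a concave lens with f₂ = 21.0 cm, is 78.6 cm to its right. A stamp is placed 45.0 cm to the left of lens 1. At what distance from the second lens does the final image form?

14.4 cm

Lens 1: 1/d_i1 = 1/f₁ − 1/d_o1 = 1/(19.0) − 1/(45.0) = 0.03041, so d_i1 = 32.88 cm.
The intermediate image is 32.88 cm to the right of lens 1, which is 78.6 − (32.88) = 45.72 cm to the left of lens 2, so d_o2 = +45.72 cm.
Lens 2 is diverging, so f₂ = −21.0 cm.
Lens 2: 1/d_i2 = 1/f₂ − 1/d_o2 = 1/(-21.0) − 1/(45.72) = -0.06949, so d_i2 = -14.4 cm.
The final image is virtual, 14.4 cm to the left of lens 2 (overall magnification ≈ -0.23).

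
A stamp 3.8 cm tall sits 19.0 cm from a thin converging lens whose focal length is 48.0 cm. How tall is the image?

6.29 cm

1/d_i = 1/f − 1/d_o = 1/(48.00) − 1/(19.0) = -0.03180, so d_i = -31.45 cm.
m = −d_i/d_o = +1.655.
|h_i| = |m|·h_o = 1.655 × 3.8 = 6.29 cm. The image is virtual, upright and enlarged, on the same side as the object.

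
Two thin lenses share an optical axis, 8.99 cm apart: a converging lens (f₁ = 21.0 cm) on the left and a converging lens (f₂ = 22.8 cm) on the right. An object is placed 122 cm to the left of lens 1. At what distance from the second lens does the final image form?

Lens 1: 1/d_i1 = 1/f₁ − 1/d_o1 = 1/(21.0) − 1/(122) = 0.03942, so d_i1 = 25.37 cm.
The intermediate image is 25.37 cm to the right of lens 1, which lies 16.38 cm to the right of lens 2 — a virtual object — so d_o2 = −16.38 cm.
Lens 2: 1/d_i2 = 1/f₂ − 1/d_o2 = 1/(22.8) − 1/(-16.38) = 0.1049, so d_i2 = 9.53 cm.
The final image is real, 9.53 cm to the right of lens 2 (overall magnification ≈ -0.12).

9.53 cm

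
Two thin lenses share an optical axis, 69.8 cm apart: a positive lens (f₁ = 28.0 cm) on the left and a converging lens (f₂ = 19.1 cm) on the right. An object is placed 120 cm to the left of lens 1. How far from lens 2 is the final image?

44.8 cm

Lens 1: 1/d_i1 = 1/f₁ − 1/d_o1 = 1/(28.0) − 1/(120) = 0.02738, so d_i1 = 36.52 cm.
The intermediate image is 36.52 cm to the right of lens 1, which is 69.8 − (36.52) = 33.28 cm to the left of lens 2, so d_o2 = +33.28 cm.
Lens 2: 1/d_i2 = 1/f₂ − 1/d_o2 = 1/(19.1) − 1/(33.28) = 0.02231, so d_i2 = 44.8 cm.
The final image is real, 44.8 cm to the right of lens 2 (overall magnification ≈ 0.41).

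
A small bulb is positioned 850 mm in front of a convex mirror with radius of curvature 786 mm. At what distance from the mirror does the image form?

269 mm

f = R/2 = 786/2 = 393.0 mm; for a convex mirror, f = -393.0 mm.
Mirror equation: 1/v = 1/f − 1/u = 1/(-393.0) − 1/(850) = -0.002545 − 0.001176 = -0.003721, so v = -269 mm.
The image is virtual, upright and reduced, behind the mirror.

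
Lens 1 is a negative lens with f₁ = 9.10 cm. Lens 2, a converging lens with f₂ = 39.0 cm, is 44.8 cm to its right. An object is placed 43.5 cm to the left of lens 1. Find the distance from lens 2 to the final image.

Lens 1 is diverging, so f₁ = −9.10 cm.
Lens 1: 1/d_i1 = 1/f₁ − 1/d_o1 = 1/(-9.10) − 1/(43.5) = -0.1329, so d_i1 = -7.526 cm.
The intermediate image is 7.526 cm to the left of lens 1 (virtual), which is 44.8 − (-7.526) = 52.33 cm to the left of lens 2, so d_o2 = +52.33 cm.
Lens 2: 1/d_i2 = 1/f₂ − 1/d_o2 = 1/(39.0) − 1/(52.33) = 0.006532, so d_i2 = 153 cm.
The final image is real, 153 cm to the right of lens 2 (overall magnification ≈ -0.51).

153 cm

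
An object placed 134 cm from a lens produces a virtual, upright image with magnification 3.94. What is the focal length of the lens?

f = 180 cm (converging)

m = −d_i/d_o ⇒ d_i = −m·d_o = −(+3.94)·(134) = -528.0 cm.
1/f = 1/d_o + 1/d_i = 1/(134) + 1/(-528.0) = 0.005569, so f = 180 cm.
Since f is positive, the lens is converging.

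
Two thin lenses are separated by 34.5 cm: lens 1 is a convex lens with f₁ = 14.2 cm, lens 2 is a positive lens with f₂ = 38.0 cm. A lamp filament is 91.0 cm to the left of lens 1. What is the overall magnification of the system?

Lens 1: 1/d_i1 = 1/(14.2) − 1/(91.0) = 0.05943, so d_i1 = 16.83 cm; m₁ = −d_i1/d_o1 = -0.1849.
d_o2 = 34.5 − (16.83) = 17.67 cm.
Lens 2: 1/d_i2 = 1/(38.0) − 1/(17.67) = -0.03028, so d_i2 = -33.03 cm; m₂ = −d_i2/d_o2 = +1.869.
m = m₁·m₂ = (-0.1849)(+1.869) = -0.346.

m = -0.346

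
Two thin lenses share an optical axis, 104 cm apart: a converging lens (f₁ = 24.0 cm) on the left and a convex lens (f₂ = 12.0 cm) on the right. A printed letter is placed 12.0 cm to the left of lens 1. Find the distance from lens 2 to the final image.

Lens 1: 1/d_i1 = 1/f₁ − 1/d_o1 = 1/(24.0) − 1/(12.0) = -0.04167, so d_i1 = -24.00 cm.
The intermediate image is 24.00 cm to the left of lens 1 (virtual), which is 104 − (-24.00) = 128.0 cm to the left of lens 2, so d_o2 = +128.0 cm.
Lens 2: 1/d_i2 = 1/f₂ − 1/d_o2 = 1/(12.0) − 1/(128.0) = 0.07552, so d_i2 = 13.2 cm.
The final image is real, 13.2 cm to the right of lens 2 (overall magnification ≈ -0.21).

13.2 cm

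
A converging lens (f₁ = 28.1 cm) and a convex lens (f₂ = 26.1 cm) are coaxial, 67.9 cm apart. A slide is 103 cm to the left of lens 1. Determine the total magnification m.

Lens 1: 1/d_i1 = 1/(28.1) − 1/(103) = 0.02588, so d_i1 = 38.64 cm; m₁ = −d_i1/d_o1 = -0.3751.
d_o2 = 67.9 − (38.64) = 29.26 cm.
Lens 2: 1/d_i2 = 1/(26.1) − 1/(29.26) = 0.004138, so d_i2 = 241.7 cm; m₂ = −d_i2/d_o2 = -8.259.
m = m₁·m₂ = (-0.3751)(-8.259) = +3.10.

m = +3.10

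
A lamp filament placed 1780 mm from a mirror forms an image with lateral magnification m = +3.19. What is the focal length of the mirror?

f = 2590 mm (concave)

m = −d_i/d_o ⇒ d_i = −m·d_o = −(+3.19)·(1780) = -5678 mm.
1/f = 1/d_o + 1/d_i = 1/(1780) + 1/(-5678) = 0.0003857, so f = 2590 mm.
Since f is positive, the mirror is concave.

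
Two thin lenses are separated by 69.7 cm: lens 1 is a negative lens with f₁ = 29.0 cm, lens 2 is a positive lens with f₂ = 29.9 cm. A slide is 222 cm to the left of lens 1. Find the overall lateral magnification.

f₁ = −29.0 cm (diverging).
Lens 1: 1/d_i1 = 1/(-29.0) − 1/(222) = -0.03899, so d_i1 = -25.65 cm; m₁ = −d_i1/d_o1 = +0.1155.
d_o2 = 69.7 − (-25.65) = 95.35 cm.
Lens 2: 1/d_i2 = 1/(29.9) − 1/(95.35) = 0.02296, so d_i2 = 43.56 cm; m₂ = −d_i2/d_o2 = -0.4568.
m = m₁·m₂ = (+0.1155)(-0.4568) = -0.0528.

m = -0.0528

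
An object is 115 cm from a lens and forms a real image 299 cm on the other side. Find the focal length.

f = 83.1 cm (converging)

Real image ⇒ d_i = +299 cm.
1/f = 1/d_o + 1/d_i = 1/(115) + 1/(299) = 0.01204, so f = 83.1 cm.
Since f is positive, the lens is converging.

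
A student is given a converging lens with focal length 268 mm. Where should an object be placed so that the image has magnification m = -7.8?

302 mm

m = −d_i/d_o ⇒ d_i = −m·d_o.
1/f = 1/d_o + 1/d_i = 1/d_o − 1/(m·d_o) = (1 − 1/m)/d_o, so d_o = f(1 − 1/m) = (268.0)(1 − 1/(-7.8)) = 302 mm.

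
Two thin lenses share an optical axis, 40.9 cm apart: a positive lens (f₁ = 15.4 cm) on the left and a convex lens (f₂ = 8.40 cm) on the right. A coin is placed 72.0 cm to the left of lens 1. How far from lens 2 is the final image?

Lens 1: 1/d_i1 = 1/f₁ − 1/d_o1 = 1/(15.4) − 1/(72.0) = 0.05105, so d_i1 = 19.59 cm.
The intermediate image is 19.59 cm to the right of lens 1, which is 40.9 − (19.59) = 21.31 cm to the left of lens 2, so d_o2 = +21.31 cm.
Lens 2: 1/d_i2 = 1/f₂ − 1/d_o2 = 1/(8.40) − 1/(21.31) = 0.07212, so d_i2 = 13.9 cm.
The final image is real, 13.9 cm to the right of lens 2 (overall magnification ≈ 0.18).

13.9 cm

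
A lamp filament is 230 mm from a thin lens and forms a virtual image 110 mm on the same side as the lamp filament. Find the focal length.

Virtual image ⇒ d_i = −110 mm.
1/f = 1/d_o + 1/d_i = 1/(230) + 1/(-110) = -0.004743, so f = -211 mm.
Since f is negative, the thin lens is diverging.

f = -211 mm (diverging)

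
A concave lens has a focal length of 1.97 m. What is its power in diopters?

P = -0.508 D

For a concave lens, f = −1.97 m.
P = 1/f = 1/(-1.97 m) = -0.508 D.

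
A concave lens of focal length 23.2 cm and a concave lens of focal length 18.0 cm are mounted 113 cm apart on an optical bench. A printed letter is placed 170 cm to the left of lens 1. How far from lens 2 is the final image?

Lens 1 is diverging, so f₁ = −23.2 cm.
Lens 1: 1/d_i1 = 1/f₁ − 1/d_o1 = 1/(-23.2) − 1/(170) = -0.04899, so d_i1 = -20.41 cm.
The intermediate image is 20.41 cm to the left of lens 1 (virtual), which is 113 − (-20.41) = 133.4 cm to the left of lens 2, so d_o2 = +133.4 cm.
Lens 2 is diverging, so f₂ = −18.0 cm.
Lens 2: 1/d_i2 = 1/f₂ − 1/d_o2 = 1/(-18.0) − 1/(133.4) = -0.06305, so d_i2 = -15.9 cm.
The final image is virtual, 15.9 cm to the left of lens 2 (overall magnification ≈ 0.014).

15.9 cm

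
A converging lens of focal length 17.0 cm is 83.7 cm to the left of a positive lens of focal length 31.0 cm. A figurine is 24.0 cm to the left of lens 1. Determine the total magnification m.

m = -13.5

Lens 1: 1/d_i1 = 1/(17.0) − 1/(24.0) = 0.01716, so d_i1 = 58.29 cm; m₁ = −d_i1/d_o1 = -2.429.
d_o2 = 83.7 − (58.29) = 25.41 cm.
Lens 2: 1/d_i2 = 1/(31.0) − 1/(25.41) = -0.007097, so d_i2 = -140.9 cm; m₂ = −d_i2/d_o2 = +5.546.
m = m₁·m₂ = (-2.429)(+5.546) = -13.5.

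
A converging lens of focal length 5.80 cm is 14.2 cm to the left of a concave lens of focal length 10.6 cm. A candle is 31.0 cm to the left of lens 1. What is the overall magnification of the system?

m = -0.138

Lens 1: 1/d_i1 = 1/(5.80) − 1/(31.0) = 0.1402, so d_i1 = 7.135 cm; m₁ = −d_i1/d_o1 = -0.2302.
d_o2 = 14.2 − (7.135) = 7.065 cm.
f₂ = −10.6 cm (diverging).
Lens 2: 1/d_i2 = 1/(-10.6) − 1/(7.065) = -0.2359, so d_i2 = -4.239 cm; m₂ = −d_i2/d_o2 = +0.6001.
m = m₁·m₂ = (-0.2302)(+0.6001) = -0.138.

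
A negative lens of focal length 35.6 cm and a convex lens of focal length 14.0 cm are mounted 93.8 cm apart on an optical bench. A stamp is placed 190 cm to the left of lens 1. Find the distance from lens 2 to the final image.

Lens 1 is diverging, so f₁ = −35.6 cm.
Lens 1: 1/d_i1 = 1/f₁ − 1/d_o1 = 1/(-35.6) − 1/(190) = -0.03335, so d_i1 = -29.98 cm.
The intermediate image is 29.98 cm to the left of lens 1 (virtual), which is 93.8 − (-29.98) = 123.8 cm to the left of lens 2, so d_o2 = +123.8 cm.
Lens 2: 1/d_i2 = 1/f₂ − 1/d_o2 = 1/(14.0) − 1/(123.8) = 0.06335, so d_i2 = 15.8 cm.
The final image is real, 15.8 cm to the right of lens 2 (overall magnification ≈ -0.020).

15.8 cm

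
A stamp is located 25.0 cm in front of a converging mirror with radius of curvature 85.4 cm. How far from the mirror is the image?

60.3 cm

f = R/2 = 85.4/2 = 42.70 cm.
Mirror equation: 1/v = 1/f − 1/u = 1/(42.70) − 1/(25.0) = 0.02342 − 0.04000 = -0.01658, so v = -60.3 cm.
The image is virtual, upright and enlarged, behind the mirror.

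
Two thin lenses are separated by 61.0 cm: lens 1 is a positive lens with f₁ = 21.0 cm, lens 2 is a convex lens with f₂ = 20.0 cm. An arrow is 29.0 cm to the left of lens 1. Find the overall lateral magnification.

Lens 1: 1/d_i1 = 1/(21.0) − 1/(29.0) = 0.01314, so d_i1 = 76.12 cm; m₁ = −d_i1/d_o1 = -2.625.
d_o2 = 61.0 − (76.12) = -15.12 cm (virtual object).
Lens 2: 1/d_i2 = 1/(20.0) − 1/(-15.12) = 0.1161, so d_i2 = 8.610 cm; m₂ = −d_i2/d_o2 = +0.5695.
m = m₁·m₂ = (-2.625)(+0.5695) = -1.49.

m = -1.49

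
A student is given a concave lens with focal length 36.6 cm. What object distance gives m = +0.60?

For a concave lens, f = -36.6 cm.
m = −d_i/d_o ⇒ d_i = −m·d_o.
1/f = 1/d_o + 1/d_i = 1/d_o − 1/(m·d_o) = (1 − 1/m)/d_o, so d_o = f(1 − 1/m) = (-36.60)(1 − 1/(+0.60)) = 24.4 cm.

24.4 cm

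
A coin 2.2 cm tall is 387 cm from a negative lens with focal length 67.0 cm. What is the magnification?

m = +0.148

For a negative lens, f = -67.0 cm.
1/d_i = 1/f − 1/d_o = 1/(-67.00) − 1/(387) = -0.01751, so d_i = -57.11 cm.
m = −d_i/d_o = −(-57.11)/(387) = +0.148.
The image is virtual, upright and reduced, on the same side as the object.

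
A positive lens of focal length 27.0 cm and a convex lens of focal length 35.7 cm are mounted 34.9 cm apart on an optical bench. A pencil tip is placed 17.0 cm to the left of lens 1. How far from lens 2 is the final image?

Lens 1: 1/d_i1 = 1/f₁ − 1/d_o1 = 1/(27.0) − 1/(17.0) = -0.02179, so d_i1 = -45.90 cm.
The intermediate image is 45.90 cm to the left of lens 1 (virtual), which is 34.9 − (-45.90) = 80.80 cm to the left of lens 2, so d_o2 = +80.80 cm.
Lens 2: 1/d_i2 = 1/f₂ − 1/d_o2 = 1/(35.7) − 1/(80.80) = 0.01563, so d_i2 = 64.0 cm.
The final image is real, 64.0 cm to the right of lens 2 (overall magnification ≈ -2.1).

64.0 cm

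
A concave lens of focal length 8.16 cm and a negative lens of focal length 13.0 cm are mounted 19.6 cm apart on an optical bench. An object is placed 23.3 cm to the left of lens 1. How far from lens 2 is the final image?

Lens 1 is diverging, so f₁ = −8.16 cm.
Lens 1: 1/d_i1 = 1/f₁ − 1/d_o1 = 1/(-8.16) − 1/(23.3) = -0.1655, so d_i1 = -6.043 cm.
The intermediate image is 6.043 cm to the left of lens 1 (virtual), which is 19.6 − (-6.043) = 25.64 cm to the left of lens 2, so d_o2 = +25.64 cm.
Lens 2 is diverging, so f₂ = −13.0 cm.
Lens 2: 1/d_i2 = 1/f₂ − 1/d_o2 = 1/(-13.0) − 1/(25.64) = -0.1159, so d_i2 = -8.63 cm.
The final image is virtual, 8.63 cm to the left of lens 2 (overall magnification ≈ 0.087).

8.63 cm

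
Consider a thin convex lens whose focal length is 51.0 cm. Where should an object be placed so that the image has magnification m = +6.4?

m = −d_i/d_o ⇒ d_i = −m·d_o.
1/f = 1/d_o + 1/d_i = 1/d_o − 1/(m·d_o) = (1 − 1/m)/d_o, so d_o = f(1 − 1/m) = (51.00)(1 − 1/(+6.4)) = 43.0 cm.

43.0 cm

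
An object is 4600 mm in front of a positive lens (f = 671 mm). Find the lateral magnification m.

m = -0.171

1/d_i = 1/f − 1/d_o = 1/(671.0) − 1/(4600) = 0.001273, so d_i = 785.6 mm.
m = −d_i/d_o = −(785.6)/(4600) = -0.171.
The image is real, inverted and reduced, on the far side of the lens.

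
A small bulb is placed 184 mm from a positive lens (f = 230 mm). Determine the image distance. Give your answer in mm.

920 mm

Lens equation: 1/d_i = 1/f − 1/d_o = 1/(230.0) − 1/(184) = 0.004348 − 0.005435 = -0.001087, so d_i = -920 mm.
The image is virtual, upright and enlarged, on the same side as the object.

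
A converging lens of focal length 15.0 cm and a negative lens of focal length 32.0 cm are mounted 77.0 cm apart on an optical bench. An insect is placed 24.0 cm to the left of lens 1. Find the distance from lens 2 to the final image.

17.2 cm

Lens 1: 1/d_i1 = 1/f₁ − 1/d_o1 = 1/(15.0) − 1/(24.0) = 0.02500, so d_i1 = 40.00 cm.
The intermediate image is 40.00 cm to the right of lens 1, which is 77.0 − (40.00) = 37.00 cm to the left of lens 2, so d_o2 = +37.00 cm.
Lens 2 is diverging, so f₂ = −32.0 cm.
Lens 2: 1/d_i2 = 1/f₂ − 1/d_o2 = 1/(-32.0) − 1/(37.00) = -0.05828, so d_i2 = -17.2 cm.
The final image is virtual, 17.2 cm to the left of lens 2 (overall magnification ≈ -0.77).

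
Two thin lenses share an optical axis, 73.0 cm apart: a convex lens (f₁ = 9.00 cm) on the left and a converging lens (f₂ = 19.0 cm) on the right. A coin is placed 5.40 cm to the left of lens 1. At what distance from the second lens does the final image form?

Lens 1: 1/d_i1 = 1/f₁ − 1/d_o1 = 1/(9.00) − 1/(5.40) = -0.07407, so d_i1 = -13.50 cm.
The intermediate image is 13.50 cm to the left of lens 1 (virtual), which is 73.0 − (-13.50) = 86.50 cm to the left of lens 2, so d_o2 = +86.50 cm.
Lens 2: 1/d_i2 = 1/f₂ − 1/d_o2 = 1/(19.0) − 1/(86.50) = 0.04107, so d_i2 = 24.3 cm.
The final image is real, 24.3 cm to the right of lens 2 (overall magnification ≈ -0.70).

24.3 cm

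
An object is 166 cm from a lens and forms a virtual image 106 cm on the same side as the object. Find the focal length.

Virtual image ⇒ d_i = −106 cm.
1/f = 1/d_o + 1/d_i = 1/(166) + 1/(-106) = -0.003410, so f = -293 cm.
Since f is negative, the lens is diverging.

f = -293 cm (diverging)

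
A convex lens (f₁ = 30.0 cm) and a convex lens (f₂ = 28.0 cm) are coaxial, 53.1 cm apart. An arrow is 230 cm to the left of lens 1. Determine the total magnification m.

Lens 1: 1/d_i1 = 1/(30.0) − 1/(230) = 0.02899, so d_i1 = 34.50 cm; m₁ = −d_i1/d_o1 = -0.1500.
d_o2 = 53.1 − (34.50) = 18.60 cm.
Lens 2: 1/d_i2 = 1/(28.0) − 1/(18.60) = -0.01805, so d_i2 = -55.40 cm; m₂ = −d_i2/d_o2 = +2.979.
m = m₁·m₂ = (-0.1500)(+2.979) = -0.447.

m = -0.447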